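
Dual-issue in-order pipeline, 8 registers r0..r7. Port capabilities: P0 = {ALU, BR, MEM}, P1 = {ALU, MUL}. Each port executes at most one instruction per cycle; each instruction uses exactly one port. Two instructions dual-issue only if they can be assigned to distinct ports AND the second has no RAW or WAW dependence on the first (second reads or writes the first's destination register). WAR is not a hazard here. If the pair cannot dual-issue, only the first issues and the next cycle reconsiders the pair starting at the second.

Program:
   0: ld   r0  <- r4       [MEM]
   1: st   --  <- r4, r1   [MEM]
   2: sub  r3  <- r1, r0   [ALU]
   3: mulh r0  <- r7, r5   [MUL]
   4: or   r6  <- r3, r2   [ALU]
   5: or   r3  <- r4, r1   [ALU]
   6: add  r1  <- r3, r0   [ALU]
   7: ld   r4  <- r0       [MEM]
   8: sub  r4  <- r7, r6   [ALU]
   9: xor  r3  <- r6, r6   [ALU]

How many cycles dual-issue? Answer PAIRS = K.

PAIRS = 4

0. ld.MEM @i0  | no-port MEM/MEM
1. st.MEM+sub.ALU @i1/i2  | 2-wide
2. mulh.MUL+or.ALU @i3/i4  | 2-wide
3. or.ALU @i5  | RAW r3
4. add.ALU+ld.MEM @i6/i7  | 2-wide
5. sub.ALU+xor.ALU @i8/i9  | 2-wide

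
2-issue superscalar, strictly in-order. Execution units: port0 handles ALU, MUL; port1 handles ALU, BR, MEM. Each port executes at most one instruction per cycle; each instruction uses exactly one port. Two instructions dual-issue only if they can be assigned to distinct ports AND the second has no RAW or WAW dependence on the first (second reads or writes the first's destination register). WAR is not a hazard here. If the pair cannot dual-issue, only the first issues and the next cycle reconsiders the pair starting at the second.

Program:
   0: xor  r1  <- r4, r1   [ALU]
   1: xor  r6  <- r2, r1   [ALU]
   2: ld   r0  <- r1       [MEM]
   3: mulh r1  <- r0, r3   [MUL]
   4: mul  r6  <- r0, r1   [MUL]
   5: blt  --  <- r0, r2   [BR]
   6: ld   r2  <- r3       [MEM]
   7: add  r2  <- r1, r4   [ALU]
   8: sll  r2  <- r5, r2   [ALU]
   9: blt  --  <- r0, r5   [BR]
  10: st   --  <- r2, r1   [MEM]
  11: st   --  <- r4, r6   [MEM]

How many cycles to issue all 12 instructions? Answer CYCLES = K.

c0: i0 xor.ALU  RAW r1
c1: i1,i2 xor.ALU;ld.MEM  dual
c2: i3 mulh.MUL  no-port MUL/MUL
c3: i4,i5 mul.MUL;blt.BR  dual
c4: i6 ld.MEM  WAW r2
c5: i7 add.ALU  RAW+WAW r2
c6: i8,i9 sll.ALU;blt.BR  dual
c7: i10 st.MEM  no-port MEM/MEM
c8: i11 st.MEM  tail

CYCLES = 9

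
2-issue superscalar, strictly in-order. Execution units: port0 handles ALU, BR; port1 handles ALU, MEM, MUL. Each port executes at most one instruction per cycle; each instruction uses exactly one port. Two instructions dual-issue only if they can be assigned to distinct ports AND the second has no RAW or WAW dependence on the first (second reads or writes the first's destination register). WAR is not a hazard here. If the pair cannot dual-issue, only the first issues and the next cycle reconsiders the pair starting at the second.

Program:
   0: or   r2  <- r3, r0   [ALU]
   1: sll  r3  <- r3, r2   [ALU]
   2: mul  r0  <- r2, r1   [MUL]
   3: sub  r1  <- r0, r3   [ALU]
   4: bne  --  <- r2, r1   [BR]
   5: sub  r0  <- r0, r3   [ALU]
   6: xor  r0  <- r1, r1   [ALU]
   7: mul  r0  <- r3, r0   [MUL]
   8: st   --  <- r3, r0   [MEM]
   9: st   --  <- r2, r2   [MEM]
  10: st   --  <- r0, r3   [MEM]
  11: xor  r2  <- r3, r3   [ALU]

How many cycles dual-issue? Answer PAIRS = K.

PAIRS = 3

[0] i0  or.ALU  -- RAW r2
[1] i1&i2  sll.ALU mul.MUL  -- pair
[2] i3  sub.ALU  -- RAW r1
[3] i4&i5  bne.BR sub.ALU  -- pair
[4] i6  xor.ALU  -- RAW+WAW r0
[5] i7  mul.MUL  -- no-port MUL/MEM
[6] i8  st.MEM  -- no-port MEM/MEM
[7] i9  st.MEM  -- no-port MEM/MEM
[8] i10&i11  st.MEM xor.ALU  -- pair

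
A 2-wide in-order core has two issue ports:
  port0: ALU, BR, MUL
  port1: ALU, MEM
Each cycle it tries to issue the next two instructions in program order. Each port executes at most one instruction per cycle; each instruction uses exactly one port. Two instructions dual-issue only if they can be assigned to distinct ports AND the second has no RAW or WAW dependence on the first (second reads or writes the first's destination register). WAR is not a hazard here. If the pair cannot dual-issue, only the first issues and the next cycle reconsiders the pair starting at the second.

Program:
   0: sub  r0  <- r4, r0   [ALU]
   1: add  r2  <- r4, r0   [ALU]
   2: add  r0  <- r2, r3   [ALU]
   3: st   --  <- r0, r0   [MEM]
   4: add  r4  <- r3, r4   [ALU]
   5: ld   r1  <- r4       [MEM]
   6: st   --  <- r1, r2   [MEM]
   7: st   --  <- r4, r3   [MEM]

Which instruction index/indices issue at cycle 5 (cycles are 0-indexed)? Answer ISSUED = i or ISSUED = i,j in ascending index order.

ISSUED = 6

t=0 i0:sub.ALU ; RAW r0
t=1 i1:add.ALU ; RAW r2
t=2 i2:add.ALU ; RAW r0
t=3 i3+i4:st.MEM add.ALU ; pair
t=4 i5:ld.MEM ; no-port MEM/MEM
t=5 i6:st.MEM ; no-port MEM/MEM
t=6 i7:st.MEM ; tail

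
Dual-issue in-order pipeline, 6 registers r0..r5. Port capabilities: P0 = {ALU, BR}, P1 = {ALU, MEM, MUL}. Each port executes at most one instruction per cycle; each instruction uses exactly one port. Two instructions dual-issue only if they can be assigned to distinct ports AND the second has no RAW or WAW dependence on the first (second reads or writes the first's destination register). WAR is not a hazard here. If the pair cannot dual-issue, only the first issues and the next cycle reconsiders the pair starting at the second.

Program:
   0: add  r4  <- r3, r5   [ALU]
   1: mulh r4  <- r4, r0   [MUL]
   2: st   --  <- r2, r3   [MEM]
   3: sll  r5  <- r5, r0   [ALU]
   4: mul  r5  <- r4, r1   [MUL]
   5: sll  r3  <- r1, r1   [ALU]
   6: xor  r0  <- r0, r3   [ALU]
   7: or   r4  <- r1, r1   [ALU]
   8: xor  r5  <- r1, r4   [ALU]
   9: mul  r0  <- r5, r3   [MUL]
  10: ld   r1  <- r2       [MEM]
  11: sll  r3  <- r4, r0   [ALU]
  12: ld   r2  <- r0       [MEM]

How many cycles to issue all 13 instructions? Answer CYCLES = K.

CYCLES = 9

t=0 i0:add ; RAW+WAW r4
t=1 i1:mulh ; no-port MUL/MEM
t=2 i2/i3:st/sll ; 2-wide
t=3 i4/i5:mul/sll ; 2-wide
t=4 i6/i7:xor/or ; 2-wide
t=5 i8:xor ; RAW r5
t=6 i9:mul ; no-port MUL/MEM
t=7 i10/i11:ld/sll ; 2-wide
t=8 i12:ld ; tail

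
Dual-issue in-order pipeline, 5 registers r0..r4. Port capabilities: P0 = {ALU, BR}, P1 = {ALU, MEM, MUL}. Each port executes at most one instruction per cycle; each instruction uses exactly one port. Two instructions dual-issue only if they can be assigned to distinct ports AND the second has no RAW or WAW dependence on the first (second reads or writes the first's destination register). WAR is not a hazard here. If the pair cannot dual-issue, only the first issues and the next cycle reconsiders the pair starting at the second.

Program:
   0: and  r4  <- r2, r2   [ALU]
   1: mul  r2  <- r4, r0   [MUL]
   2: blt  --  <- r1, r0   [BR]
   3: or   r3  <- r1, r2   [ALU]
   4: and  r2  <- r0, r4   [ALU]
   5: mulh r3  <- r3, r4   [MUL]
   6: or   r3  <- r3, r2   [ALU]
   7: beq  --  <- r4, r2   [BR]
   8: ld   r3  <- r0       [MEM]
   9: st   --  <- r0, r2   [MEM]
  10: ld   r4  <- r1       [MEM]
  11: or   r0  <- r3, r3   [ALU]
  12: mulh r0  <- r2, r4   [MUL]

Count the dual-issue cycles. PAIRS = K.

PAIRS = 4

#0 head=0: and.ALU i0 RAW r4
#1 head=1: mul.MUL/blt.BR i1&i2 pair
#2 head=3: or.ALU/and.ALU i3&i4 pair
#3 head=5: mulh.MUL i5 RAW+WAW r3
#4 head=6: or.ALU/beq.BR i6&i7 pair
#5 head=8: ld.MEM i8 no-port MEM/MEM
#6 head=9: st.MEM i9 no-port MEM/MEM
#7 head=10: ld.MEM/or.ALU i10&i11 pair
#8 head=12: mulh.MUL i12 tail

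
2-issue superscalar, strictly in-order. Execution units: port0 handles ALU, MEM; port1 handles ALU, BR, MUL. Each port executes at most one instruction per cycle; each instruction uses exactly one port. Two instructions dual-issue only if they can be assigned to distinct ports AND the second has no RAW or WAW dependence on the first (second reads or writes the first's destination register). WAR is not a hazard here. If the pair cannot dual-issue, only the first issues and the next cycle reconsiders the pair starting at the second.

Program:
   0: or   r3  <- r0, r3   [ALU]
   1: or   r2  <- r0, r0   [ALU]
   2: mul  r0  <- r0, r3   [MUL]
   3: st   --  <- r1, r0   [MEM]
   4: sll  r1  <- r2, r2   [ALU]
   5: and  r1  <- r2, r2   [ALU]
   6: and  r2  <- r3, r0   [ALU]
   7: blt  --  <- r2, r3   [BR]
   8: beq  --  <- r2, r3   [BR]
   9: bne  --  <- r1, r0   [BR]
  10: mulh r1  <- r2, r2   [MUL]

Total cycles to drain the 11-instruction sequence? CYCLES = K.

CYCLES = 8

t=0 i0/i1:or/or ; pair
t=1 i2:mul ; RAW r0
t=2 i3/i4:st/sll ; pair
t=3 i5/i6:and/and ; pair
t=4 i7:blt ; no-port BR/BR
t=5 i8:beq ; no-port BR/BR
t=6 i9:bne ; no-port BR/MUL
t=7 i10:mulh ; tail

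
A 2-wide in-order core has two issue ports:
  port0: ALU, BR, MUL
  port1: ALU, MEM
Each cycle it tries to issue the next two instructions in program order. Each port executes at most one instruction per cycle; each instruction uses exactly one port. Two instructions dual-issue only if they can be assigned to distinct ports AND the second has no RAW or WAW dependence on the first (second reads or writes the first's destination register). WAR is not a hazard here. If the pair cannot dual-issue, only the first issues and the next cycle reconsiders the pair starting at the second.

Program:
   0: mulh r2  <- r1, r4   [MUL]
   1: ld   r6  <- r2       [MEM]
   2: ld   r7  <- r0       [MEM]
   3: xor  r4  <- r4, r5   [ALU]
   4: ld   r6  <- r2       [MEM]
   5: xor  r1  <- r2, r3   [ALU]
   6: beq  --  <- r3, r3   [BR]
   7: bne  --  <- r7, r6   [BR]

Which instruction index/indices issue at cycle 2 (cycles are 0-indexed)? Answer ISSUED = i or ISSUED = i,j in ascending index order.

ISSUED = 2,3

[0] i0  mulh  -- RAW r2
[1] i1  ld  -- no-port MEM/MEM
[2] i2/i3  ld xor  -- 2-wide
[3] i4/i5  ld xor  -- 2-wide
[4] i6  beq  -- no-port BR/BR
[5] i7  bne  -- tail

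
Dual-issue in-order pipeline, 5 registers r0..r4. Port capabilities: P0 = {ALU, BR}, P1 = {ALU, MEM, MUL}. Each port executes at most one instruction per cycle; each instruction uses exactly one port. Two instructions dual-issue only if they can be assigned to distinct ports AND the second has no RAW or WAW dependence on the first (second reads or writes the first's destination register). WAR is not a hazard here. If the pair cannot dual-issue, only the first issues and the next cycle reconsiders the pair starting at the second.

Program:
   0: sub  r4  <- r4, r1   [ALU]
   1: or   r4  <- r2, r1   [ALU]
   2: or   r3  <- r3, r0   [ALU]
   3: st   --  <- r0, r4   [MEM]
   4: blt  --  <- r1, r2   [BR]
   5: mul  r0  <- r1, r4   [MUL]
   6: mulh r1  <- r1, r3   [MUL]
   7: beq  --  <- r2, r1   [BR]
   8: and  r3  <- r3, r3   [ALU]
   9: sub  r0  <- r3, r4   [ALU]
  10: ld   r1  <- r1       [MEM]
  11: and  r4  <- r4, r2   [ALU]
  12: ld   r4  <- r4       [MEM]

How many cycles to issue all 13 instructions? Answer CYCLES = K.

CYCLES = 9

  cy0 -> i0 (sub) WAW r4
  cy1 -> i1,i2 (or;or) dual
  cy2 -> i3,i4 (st;blt) dual
  cy3 -> i5 (mul) no-port MUL/MUL
  cy4 -> i6 (mulh) RAW r1
  cy5 -> i7,i8 (beq;and) dual
  cy6 -> i9,i10 (sub;ld) dual
  cy7 -> i11 (and) RAW+WAW r4
  cy8 -> i12 (ld) tail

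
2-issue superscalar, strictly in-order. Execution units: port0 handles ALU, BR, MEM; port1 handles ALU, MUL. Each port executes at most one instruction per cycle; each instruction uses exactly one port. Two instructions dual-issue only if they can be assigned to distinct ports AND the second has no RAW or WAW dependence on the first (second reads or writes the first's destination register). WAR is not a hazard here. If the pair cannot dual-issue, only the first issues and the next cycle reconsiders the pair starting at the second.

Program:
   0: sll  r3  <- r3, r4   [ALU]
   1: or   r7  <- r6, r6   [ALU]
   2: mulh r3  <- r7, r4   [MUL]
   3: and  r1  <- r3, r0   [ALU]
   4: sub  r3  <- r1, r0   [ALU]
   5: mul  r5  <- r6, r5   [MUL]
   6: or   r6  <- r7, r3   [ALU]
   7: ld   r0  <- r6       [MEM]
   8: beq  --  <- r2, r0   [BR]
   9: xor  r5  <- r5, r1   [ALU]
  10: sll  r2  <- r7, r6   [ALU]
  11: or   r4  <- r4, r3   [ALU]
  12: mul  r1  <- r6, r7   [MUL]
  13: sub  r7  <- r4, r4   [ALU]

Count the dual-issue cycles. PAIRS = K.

PAIRS = 5

[0] i0+i1  sll;or  -- 2-wide
[1] i2  mulh  -- RAW r3
[2] i3  and  -- RAW r1
[3] i4+i5  sub;mul  -- 2-wide
[4] i6  or  -- RAW r6
[5] i7  ld  -- no-port MEM/BR
[6] i8+i9  beq;xor  -- 2-wide
[7] i10+i11  sll;or  -- 2-wide
[8] i12+i13  mul;sub  -- 2-wide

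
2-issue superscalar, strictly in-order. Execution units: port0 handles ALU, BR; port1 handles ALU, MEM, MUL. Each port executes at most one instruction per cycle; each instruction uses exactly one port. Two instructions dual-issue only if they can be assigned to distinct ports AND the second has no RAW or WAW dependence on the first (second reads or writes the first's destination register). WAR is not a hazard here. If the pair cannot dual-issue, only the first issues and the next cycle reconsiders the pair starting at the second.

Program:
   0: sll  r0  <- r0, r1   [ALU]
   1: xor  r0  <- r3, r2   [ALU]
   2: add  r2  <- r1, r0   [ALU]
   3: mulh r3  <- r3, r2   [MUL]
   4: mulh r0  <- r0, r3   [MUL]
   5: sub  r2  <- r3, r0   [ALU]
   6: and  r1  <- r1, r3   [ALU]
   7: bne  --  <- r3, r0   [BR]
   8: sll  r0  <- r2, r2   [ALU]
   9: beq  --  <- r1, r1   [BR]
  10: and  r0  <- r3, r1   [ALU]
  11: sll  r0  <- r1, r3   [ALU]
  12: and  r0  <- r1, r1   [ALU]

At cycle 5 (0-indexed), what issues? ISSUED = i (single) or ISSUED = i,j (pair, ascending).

0. sll.ALU @i0  | WAW r0
1. xor.ALU @i1  | RAW r0
2. add.ALU @i2  | RAW r2
3. mulh.MUL @i3  | no-port MUL/MUL
4. mulh.MUL @i4  | RAW r0
5. sub.ALU/and.ALU @i5&i6  | dual
6. bne.BR/sll.ALU @i7&i8  | dual
7. beq.BR/and.ALU @i9&i10  | dual
8. sll.ALU @i11  | WAW r0
9. and.ALU @i12  | tail

ISSUED = 5,6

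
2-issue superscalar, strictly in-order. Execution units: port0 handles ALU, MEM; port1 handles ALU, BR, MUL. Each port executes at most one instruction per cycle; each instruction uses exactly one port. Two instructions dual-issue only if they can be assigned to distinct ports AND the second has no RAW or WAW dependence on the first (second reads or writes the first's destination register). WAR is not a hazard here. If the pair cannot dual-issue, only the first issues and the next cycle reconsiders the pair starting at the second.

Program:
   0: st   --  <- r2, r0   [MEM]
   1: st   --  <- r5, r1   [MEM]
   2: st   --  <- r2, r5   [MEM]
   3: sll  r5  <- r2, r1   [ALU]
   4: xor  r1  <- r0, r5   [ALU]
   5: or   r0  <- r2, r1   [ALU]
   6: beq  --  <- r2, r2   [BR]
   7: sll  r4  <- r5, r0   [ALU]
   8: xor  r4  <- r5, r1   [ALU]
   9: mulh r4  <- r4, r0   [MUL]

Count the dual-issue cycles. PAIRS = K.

PAIRS = 2

#0 head=0: st i0 no-port MEM/MEM
#1 head=1: st i1 no-port MEM/MEM
#2 head=2: st;sll i2/i3 pair
#3 head=4: xor i4 RAW r1
#4 head=5: or;beq i5/i6 pair
#5 head=7: sll i7 WAW r4
#6 head=8: xor i8 RAW+WAW r4
#7 head=9: mulh i9 tail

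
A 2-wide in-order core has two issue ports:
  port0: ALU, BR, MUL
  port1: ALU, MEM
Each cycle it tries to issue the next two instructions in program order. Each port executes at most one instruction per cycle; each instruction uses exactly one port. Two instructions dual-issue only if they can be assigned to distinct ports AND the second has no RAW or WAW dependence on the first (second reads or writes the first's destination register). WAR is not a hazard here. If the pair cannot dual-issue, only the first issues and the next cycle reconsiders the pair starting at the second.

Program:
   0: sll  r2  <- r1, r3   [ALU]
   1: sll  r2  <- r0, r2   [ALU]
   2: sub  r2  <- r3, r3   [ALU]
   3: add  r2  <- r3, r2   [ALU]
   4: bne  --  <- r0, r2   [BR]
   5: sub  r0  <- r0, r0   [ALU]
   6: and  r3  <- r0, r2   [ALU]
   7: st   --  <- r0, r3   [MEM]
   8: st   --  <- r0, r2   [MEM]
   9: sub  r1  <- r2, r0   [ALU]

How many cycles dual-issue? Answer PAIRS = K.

PAIRS = 2

[0] i0  sll.ALU  -- RAW+WAW r2
[1] i1  sll.ALU  -- WAW r2
[2] i2  sub.ALU  -- RAW+WAW r2
[3] i3  add.ALU  -- RAW r2
[4] i4/i5  bne.BR/sub.ALU  -- 2-wide
[5] i6  and.ALU  -- RAW r3
[6] i7  st.MEM  -- no-port MEM/MEM
[7] i8/i9  st.MEM/sub.ALU  -- 2-wide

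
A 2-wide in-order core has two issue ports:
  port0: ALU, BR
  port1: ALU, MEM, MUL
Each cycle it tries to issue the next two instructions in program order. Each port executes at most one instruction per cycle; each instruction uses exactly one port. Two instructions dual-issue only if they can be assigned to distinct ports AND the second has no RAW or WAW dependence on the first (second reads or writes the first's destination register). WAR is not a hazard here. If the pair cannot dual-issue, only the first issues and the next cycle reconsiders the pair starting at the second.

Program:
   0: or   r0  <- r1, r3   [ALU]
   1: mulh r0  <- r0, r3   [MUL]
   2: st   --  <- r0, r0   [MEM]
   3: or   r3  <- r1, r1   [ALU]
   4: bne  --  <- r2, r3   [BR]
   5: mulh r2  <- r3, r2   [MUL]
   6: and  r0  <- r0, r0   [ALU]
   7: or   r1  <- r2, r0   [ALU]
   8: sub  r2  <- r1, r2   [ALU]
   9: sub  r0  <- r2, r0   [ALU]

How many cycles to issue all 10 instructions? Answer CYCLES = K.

c0: i0 or.ALU  RAW+WAW r0
c1: i1 mulh.MUL  no-port MUL/MEM
c2: i2+i3 st.MEM or.ALU  pair
c3: i4+i5 bne.BR mulh.MUL  pair
c4: i6 and.ALU  RAW r0
c5: i7 or.ALU  RAW r1
c6: i8 sub.ALU  RAW r2
c7: i9 sub.ALU  tail

CYCLES = 8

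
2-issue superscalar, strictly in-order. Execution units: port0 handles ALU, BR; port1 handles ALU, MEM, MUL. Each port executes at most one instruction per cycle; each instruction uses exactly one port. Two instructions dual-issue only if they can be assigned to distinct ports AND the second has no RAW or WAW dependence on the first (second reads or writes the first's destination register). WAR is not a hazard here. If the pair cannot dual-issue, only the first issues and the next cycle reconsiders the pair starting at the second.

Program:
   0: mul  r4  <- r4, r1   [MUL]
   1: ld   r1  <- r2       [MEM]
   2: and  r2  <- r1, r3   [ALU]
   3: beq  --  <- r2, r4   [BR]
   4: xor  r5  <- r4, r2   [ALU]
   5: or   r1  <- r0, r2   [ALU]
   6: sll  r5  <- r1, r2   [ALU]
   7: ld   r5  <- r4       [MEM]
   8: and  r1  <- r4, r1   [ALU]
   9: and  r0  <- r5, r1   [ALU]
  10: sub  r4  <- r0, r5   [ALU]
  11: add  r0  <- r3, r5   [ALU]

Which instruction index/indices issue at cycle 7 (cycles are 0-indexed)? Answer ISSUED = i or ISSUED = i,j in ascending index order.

#0 head=0: mul.MUL i0 no-port MUL/MEM
#1 head=1: ld.MEM i1 RAW r1
#2 head=2: and.ALU i2 RAW r2
#3 head=3: beq.BR;xor.ALU i3+i4 dual
#4 head=5: or.ALU i5 RAW r1
#5 head=6: sll.ALU i6 WAW r5
#6 head=7: ld.MEM;and.ALU i7+i8 dual
#7 head=9: and.ALU i9 RAW r0
#8 head=10: sub.ALU;add.ALU i10+i11 dual

ISSUED = 9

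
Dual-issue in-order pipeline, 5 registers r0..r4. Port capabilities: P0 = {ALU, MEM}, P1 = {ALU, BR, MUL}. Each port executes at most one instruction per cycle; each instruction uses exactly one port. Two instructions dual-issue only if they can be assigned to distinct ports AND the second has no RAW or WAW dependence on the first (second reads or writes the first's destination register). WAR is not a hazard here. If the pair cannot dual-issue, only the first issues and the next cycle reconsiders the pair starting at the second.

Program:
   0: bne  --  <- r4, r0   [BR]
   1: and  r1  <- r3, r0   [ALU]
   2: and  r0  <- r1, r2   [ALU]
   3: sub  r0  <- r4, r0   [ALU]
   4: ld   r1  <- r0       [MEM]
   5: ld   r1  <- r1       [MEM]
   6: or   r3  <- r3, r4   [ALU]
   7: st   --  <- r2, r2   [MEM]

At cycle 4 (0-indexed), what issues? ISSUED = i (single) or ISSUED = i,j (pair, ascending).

ISSUED = 5,6

t=0 i0+i1:bne/and ; pair
t=1 i2:and ; RAW+WAW r0
t=2 i3:sub ; RAW r0
t=3 i4:ld ; no-port MEM/MEM
t=4 i5+i6:ld/or ; pair
t=5 i7:st ; tail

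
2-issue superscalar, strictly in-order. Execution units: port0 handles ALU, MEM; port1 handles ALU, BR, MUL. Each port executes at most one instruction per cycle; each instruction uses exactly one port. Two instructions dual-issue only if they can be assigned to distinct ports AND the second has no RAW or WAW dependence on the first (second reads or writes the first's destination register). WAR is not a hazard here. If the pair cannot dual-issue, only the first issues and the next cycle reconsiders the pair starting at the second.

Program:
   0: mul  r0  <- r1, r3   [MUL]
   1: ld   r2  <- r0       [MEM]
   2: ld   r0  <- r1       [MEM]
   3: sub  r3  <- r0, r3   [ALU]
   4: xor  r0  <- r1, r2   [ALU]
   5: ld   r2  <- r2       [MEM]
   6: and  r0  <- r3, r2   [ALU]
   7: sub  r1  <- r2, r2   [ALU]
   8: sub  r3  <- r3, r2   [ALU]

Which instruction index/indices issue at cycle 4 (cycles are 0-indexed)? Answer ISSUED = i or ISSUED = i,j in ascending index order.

ISSUED = 5

  cy0 -> i0 (mul) RAW r0
  cy1 -> i1 (ld) no-port MEM/MEM
  cy2 -> i2 (ld) RAW r0
  cy3 -> i3+i4 (sub;xor) pair
  cy4 -> i5 (ld) RAW r2
  cy5 -> i6+i7 (and;sub) pair
  cy6 -> i8 (sub) tail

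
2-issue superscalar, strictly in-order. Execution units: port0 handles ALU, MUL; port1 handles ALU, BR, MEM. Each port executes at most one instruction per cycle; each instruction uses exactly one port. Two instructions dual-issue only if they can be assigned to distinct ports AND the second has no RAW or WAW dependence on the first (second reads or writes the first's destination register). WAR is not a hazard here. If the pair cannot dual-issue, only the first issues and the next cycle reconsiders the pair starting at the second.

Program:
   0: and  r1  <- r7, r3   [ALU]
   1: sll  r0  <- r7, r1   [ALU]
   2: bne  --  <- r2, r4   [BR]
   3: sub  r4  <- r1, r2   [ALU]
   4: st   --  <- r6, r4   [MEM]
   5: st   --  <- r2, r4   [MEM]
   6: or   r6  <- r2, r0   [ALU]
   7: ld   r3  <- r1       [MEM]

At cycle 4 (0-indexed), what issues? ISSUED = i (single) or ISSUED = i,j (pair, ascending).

c0: i0 and  RAW r1
c1: i1+i2 sll+bne  2-wide
c2: i3 sub  RAW r4
c3: i4 st  no-port MEM/MEM
c4: i5+i6 st+or  2-wide
c5: i7 ld  tail

ISSUED = 5,6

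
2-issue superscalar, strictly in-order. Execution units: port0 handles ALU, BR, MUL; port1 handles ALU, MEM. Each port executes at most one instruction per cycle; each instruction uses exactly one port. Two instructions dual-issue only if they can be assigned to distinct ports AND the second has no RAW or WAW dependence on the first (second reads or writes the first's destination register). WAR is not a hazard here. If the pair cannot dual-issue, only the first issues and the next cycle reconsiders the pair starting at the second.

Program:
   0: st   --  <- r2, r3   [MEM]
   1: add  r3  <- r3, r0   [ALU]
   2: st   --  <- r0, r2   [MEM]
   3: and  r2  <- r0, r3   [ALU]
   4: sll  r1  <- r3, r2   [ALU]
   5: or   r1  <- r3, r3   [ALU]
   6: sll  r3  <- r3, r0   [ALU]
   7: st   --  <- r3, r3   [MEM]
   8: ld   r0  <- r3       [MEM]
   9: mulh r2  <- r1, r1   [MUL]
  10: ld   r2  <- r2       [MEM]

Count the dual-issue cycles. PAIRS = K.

PAIRS = 4

  cy0 -> i0+i1 (st.MEM add.ALU) dual
  cy1 -> i2+i3 (st.MEM and.ALU) dual
  cy2 -> i4 (sll.ALU) WAW r1
  cy3 -> i5+i6 (or.ALU sll.ALU) dual
  cy4 -> i7 (st.MEM) no-port MEM/MEM
  cy5 -> i8+i9 (ld.MEM mulh.MUL) dual
  cy6 -> i10 (ld.MEM) tail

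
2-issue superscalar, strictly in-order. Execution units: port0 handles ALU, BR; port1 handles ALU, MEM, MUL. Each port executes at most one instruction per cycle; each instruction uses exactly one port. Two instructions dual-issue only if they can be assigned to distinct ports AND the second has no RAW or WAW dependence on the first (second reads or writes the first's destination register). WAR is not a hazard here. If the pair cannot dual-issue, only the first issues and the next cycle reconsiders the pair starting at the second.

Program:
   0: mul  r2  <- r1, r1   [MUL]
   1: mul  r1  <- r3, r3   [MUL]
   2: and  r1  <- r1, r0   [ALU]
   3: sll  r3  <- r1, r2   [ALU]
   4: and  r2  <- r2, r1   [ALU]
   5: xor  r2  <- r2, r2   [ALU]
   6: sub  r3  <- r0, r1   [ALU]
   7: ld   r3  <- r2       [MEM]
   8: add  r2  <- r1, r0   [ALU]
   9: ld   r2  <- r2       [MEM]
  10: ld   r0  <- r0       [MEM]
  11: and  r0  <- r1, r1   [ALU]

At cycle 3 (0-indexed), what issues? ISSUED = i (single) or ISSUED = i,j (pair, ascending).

[0] i0  mul.MUL  -- no-port MUL/MUL
[1] i1  mul.MUL  -- RAW+WAW r1
[2] i2  and.ALU  -- RAW r1
[3] i3,i4  sll.ALU;and.ALU  -- dual
[4] i5,i6  xor.ALU;sub.ALU  -- dual
[5] i7,i8  ld.MEM;add.ALU  -- dual
[6] i9  ld.MEM  -- no-port MEM/MEM
[7] i10  ld.MEM  -- WAW r0
[8] i11  and.ALU  -- tail

ISSUED = 3,4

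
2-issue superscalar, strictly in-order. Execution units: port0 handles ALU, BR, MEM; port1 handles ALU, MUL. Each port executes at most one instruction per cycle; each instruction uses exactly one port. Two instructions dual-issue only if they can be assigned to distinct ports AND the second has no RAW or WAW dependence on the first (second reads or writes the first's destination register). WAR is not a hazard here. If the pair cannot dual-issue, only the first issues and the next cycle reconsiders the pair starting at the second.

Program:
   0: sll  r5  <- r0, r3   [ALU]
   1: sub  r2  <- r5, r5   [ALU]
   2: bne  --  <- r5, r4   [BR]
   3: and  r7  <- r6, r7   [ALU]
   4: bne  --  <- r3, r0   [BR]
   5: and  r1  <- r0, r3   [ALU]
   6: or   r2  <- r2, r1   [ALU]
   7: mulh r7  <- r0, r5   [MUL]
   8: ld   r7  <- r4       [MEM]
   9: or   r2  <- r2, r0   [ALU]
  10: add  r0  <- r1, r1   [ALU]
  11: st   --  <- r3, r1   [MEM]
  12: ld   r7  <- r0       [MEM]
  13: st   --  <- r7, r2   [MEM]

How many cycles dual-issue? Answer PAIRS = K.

PAIRS = 5

t=0 i0:sll ; RAW r5
t=1 i1/i2:sub bne ; 2-wide
t=2 i3/i4:and bne ; 2-wide
t=3 i5:and ; RAW r1
t=4 i6/i7:or mulh ; 2-wide
t=5 i8/i9:ld or ; 2-wide
t=6 i10/i11:add st ; 2-wide
t=7 i12:ld ; no-port MEM/MEM
t=8 i13:st ; tail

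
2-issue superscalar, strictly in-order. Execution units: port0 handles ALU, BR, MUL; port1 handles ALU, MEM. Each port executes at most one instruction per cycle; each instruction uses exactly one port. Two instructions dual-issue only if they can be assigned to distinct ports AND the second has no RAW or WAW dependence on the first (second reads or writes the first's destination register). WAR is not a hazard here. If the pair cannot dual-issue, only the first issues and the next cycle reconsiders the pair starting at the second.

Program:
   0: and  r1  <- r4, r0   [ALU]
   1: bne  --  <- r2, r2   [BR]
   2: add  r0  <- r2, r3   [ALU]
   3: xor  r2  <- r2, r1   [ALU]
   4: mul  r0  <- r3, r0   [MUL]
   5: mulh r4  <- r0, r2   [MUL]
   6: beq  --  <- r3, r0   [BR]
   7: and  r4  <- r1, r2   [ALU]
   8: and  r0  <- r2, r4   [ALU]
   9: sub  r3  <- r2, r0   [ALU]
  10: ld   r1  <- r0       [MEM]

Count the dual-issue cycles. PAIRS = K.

[0] i0&i1  and.ALU/bne.BR  -- pair
[1] i2&i3  add.ALU/xor.ALU  -- pair
[2] i4  mul.MUL  -- no-port MUL/MUL
[3] i5  mulh.MUL  -- no-port MUL/BR
[4] i6&i7  beq.BR/and.ALU  -- pair
[5] i8  and.ALU  -- RAW r0
[6] i9&i10  sub.ALU/ld.MEM  -- pair

PAIRS = 4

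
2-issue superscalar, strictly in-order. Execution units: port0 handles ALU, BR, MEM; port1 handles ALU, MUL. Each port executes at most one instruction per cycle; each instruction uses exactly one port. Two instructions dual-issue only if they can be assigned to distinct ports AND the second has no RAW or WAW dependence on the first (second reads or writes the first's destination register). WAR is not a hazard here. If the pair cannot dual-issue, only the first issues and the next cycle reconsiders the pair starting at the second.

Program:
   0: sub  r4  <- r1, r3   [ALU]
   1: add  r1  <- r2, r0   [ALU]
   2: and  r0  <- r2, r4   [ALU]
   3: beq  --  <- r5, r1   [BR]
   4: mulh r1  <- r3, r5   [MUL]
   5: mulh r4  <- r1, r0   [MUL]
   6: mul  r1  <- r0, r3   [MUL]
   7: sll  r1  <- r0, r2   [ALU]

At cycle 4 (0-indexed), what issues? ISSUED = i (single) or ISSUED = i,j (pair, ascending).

ISSUED = 6

  cy0 -> i0/i1 (sub.ALU/add.ALU) 2-wide
  cy1 -> i2/i3 (and.ALU/beq.BR) 2-wide
  cy2 -> i4 (mulh.MUL) no-port MUL/MUL
  cy3 -> i5 (mulh.MUL) no-port MUL/MUL
  cy4 -> i6 (mul.MUL) WAW r1
  cy5 -> i7 (sll.ALU) tail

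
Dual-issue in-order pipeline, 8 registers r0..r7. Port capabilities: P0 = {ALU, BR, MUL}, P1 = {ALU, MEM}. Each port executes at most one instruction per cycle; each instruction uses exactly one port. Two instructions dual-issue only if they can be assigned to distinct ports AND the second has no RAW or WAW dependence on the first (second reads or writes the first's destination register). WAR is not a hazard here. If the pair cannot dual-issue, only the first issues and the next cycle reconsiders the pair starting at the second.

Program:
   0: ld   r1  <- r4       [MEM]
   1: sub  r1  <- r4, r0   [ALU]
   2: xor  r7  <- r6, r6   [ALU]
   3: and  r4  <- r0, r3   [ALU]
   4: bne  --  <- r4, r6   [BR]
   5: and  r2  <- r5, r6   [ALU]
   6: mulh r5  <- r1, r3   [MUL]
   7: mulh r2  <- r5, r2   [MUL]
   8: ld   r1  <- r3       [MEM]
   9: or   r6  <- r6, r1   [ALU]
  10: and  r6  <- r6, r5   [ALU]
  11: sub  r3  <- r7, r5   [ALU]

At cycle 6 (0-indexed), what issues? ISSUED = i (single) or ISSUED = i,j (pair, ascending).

  cy0 -> i0 (ld.MEM) WAW r1
  cy1 -> i1+i2 (sub.ALU;xor.ALU) pair
  cy2 -> i3 (and.ALU) RAW r4
  cy3 -> i4+i5 (bne.BR;and.ALU) pair
  cy4 -> i6 (mulh.MUL) no-port MUL/MUL
  cy5 -> i7+i8 (mulh.MUL;ld.MEM) pair
  cy6 -> i9 (or.ALU) RAW+WAW r6
  cy7 -> i10+i11 (and.ALU;sub.ALU) pair

ISSUED = 9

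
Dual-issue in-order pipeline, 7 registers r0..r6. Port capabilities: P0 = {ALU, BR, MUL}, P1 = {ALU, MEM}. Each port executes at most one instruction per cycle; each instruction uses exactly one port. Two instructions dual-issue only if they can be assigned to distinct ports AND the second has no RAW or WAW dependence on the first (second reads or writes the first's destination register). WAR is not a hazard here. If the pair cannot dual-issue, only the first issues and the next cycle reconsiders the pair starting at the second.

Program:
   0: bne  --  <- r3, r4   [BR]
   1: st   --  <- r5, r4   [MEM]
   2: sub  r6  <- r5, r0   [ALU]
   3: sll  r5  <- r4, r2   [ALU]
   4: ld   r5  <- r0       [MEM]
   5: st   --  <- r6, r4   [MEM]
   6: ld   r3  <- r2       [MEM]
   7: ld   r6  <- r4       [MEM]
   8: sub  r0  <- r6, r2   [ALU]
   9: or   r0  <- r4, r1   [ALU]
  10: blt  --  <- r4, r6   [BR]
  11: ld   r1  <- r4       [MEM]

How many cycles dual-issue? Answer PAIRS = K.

t=0 i0&i1:bne.BR st.MEM ; dual
t=1 i2&i3:sub.ALU sll.ALU ; dual
t=2 i4:ld.MEM ; no-port MEM/MEM
t=3 i5:st.MEM ; no-port MEM/MEM
t=4 i6:ld.MEM ; no-port MEM/MEM
t=5 i7:ld.MEM ; RAW r6
t=6 i8:sub.ALU ; WAW r0
t=7 i9&i10:or.ALU blt.BR ; dual
t=8 i11:ld.MEM ; tail

PAIRS = 3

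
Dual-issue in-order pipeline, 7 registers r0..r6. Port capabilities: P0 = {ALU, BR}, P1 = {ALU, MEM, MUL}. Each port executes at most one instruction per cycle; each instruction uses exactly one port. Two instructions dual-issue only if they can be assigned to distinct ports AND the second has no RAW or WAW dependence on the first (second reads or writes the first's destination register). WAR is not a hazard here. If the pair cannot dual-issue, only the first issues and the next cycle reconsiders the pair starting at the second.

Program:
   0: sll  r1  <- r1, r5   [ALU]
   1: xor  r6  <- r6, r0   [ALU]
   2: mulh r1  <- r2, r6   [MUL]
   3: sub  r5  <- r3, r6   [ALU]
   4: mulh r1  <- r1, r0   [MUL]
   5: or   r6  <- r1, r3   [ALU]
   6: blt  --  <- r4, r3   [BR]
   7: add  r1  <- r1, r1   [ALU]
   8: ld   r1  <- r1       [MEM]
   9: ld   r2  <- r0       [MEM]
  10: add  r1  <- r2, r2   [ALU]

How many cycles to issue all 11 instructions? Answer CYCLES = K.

[0] i0/i1  sll xor  -- 2-wide
[1] i2/i3  mulh sub  -- 2-wide
[2] i4  mulh  -- RAW r1
[3] i5/i6  or blt  -- 2-wide
[4] i7  add  -- RAW+WAW r1
[5] i8  ld  -- no-port MEM/MEM
[6] i9  ld  -- RAW r2
[7] i10  add  -- tail

CYCLES = 8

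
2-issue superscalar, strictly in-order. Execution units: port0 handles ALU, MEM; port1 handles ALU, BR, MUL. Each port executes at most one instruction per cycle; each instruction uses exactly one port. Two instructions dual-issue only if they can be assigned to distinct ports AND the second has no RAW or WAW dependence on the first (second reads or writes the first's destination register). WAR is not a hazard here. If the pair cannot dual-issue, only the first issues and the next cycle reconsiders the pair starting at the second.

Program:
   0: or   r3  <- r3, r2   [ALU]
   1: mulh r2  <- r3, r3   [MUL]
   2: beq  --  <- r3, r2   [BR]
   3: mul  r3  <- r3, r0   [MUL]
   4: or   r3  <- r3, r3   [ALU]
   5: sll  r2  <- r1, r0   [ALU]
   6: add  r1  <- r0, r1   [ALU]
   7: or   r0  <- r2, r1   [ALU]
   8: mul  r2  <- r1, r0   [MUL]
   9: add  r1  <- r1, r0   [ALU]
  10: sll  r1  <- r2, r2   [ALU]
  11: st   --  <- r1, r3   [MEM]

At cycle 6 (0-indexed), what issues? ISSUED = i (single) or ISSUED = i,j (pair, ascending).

  cy0 -> i0 (or.ALU) RAW r3
  cy1 -> i1 (mulh.MUL) no-port MUL/BR
  cy2 -> i2 (beq.BR) no-port BR/MUL
  cy3 -> i3 (mul.MUL) RAW+WAW r3
  cy4 -> i4+i5 (or.ALU/sll.ALU) dual
  cy5 -> i6 (add.ALU) RAW r1
  cy6 -> i7 (or.ALU) RAW r0
  cy7 -> i8+i9 (mul.MUL/add.ALU) dual
  cy8 -> i10 (sll.ALU) RAW r1
  cy9 -> i11 (st.MEM) tail

ISSUED = 7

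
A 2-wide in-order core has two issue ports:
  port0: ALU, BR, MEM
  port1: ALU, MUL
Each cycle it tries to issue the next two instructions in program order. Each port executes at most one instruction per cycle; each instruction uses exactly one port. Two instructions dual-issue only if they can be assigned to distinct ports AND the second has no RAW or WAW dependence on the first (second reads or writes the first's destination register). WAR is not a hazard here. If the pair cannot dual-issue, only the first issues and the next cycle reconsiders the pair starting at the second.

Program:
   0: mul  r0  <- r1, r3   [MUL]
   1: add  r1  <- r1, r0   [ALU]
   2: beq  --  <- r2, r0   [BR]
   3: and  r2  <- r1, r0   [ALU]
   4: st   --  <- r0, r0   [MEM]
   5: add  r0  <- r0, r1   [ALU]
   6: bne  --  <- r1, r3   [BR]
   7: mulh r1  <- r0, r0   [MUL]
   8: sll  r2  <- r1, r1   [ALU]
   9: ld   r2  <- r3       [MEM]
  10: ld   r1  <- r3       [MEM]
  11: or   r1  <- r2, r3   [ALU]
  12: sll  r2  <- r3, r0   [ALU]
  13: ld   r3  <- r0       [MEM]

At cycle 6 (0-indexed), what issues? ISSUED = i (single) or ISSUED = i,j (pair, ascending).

t=0 i0:mul.MUL ; RAW r0
t=1 i1&i2:add.ALU;beq.BR ; 2-wide
t=2 i3&i4:and.ALU;st.MEM ; 2-wide
t=3 i5&i6:add.ALU;bne.BR ; 2-wide
t=4 i7:mulh.MUL ; RAW r1
t=5 i8:sll.ALU ; WAW r2
t=6 i9:ld.MEM ; no-port MEM/MEM
t=7 i10:ld.MEM ; WAW r1
t=8 i11&i12:or.ALU;sll.ALU ; 2-wide
t=9 i13:ld.MEM ; tail

ISSUED = 9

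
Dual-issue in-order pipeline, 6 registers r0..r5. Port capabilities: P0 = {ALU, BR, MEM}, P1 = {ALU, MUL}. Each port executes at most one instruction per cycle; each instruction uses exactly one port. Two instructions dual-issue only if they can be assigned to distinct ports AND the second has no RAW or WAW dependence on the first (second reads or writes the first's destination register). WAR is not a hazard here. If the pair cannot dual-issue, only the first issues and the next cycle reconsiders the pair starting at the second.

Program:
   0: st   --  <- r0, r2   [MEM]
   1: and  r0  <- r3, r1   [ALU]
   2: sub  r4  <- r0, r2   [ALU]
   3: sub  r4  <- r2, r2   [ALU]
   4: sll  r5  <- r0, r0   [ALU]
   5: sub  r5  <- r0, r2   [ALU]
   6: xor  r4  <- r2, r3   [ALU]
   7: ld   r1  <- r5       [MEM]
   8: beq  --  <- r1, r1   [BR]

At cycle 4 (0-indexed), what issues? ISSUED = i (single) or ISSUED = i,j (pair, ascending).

ISSUED = 7

  cy0 -> i0,i1 (st.MEM and.ALU) pair
  cy1 -> i2 (sub.ALU) WAW r4
  cy2 -> i3,i4 (sub.ALU sll.ALU) pair
  cy3 -> i5,i6 (sub.ALU xor.ALU) pair
  cy4 -> i7 (ld.MEM) no-port MEM/BR
  cy5 -> i8 (beq.BR) tail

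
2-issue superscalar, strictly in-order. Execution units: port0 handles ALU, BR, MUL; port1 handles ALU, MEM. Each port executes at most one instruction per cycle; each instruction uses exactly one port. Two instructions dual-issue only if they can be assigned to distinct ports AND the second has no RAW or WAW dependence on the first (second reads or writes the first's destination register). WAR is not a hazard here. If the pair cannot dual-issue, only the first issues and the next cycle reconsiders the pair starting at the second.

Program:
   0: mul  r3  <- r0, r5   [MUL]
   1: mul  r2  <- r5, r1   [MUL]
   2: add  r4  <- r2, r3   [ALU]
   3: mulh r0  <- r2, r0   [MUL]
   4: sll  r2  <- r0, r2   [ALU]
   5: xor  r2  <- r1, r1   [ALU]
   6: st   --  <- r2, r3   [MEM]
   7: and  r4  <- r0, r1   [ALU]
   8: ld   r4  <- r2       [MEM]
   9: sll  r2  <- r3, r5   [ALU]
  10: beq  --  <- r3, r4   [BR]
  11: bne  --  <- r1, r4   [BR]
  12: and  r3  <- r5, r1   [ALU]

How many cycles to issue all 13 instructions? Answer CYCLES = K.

CYCLES = 9

0. mul @i0  | no-port MUL/MUL
1. mul @i1  | RAW r2
2. add/mulh @i2/i3  | 2-wide
3. sll @i4  | WAW r2
4. xor @i5  | RAW r2
5. st/and @i6/i7  | 2-wide
6. ld/sll @i8/i9  | 2-wide
7. beq @i10  | no-port BR/BR
8. bne/and @i11/i12  | 2-wide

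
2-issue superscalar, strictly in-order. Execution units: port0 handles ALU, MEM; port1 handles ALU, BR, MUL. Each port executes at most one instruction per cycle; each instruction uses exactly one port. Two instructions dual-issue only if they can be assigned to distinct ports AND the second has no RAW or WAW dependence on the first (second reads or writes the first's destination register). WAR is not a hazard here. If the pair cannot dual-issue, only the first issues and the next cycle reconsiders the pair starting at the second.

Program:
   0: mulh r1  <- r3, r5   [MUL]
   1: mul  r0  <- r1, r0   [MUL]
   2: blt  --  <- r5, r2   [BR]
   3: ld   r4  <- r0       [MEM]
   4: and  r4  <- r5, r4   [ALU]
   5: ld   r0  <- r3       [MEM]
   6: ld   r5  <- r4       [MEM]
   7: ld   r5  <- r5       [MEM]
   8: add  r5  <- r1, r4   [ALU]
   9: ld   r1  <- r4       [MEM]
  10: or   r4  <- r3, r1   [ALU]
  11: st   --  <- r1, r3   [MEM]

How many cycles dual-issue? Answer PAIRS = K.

PAIRS = 4

0. mulh.MUL @i0  | no-port MUL/MUL
1. mul.MUL @i1  | no-port MUL/BR
2. blt.BR;ld.MEM @i2+i3  | dual
3. and.ALU;ld.MEM @i4+i5  | dual
4. ld.MEM @i6  | no-port MEM/MEM
5. ld.MEM @i7  | WAW r5
6. add.ALU;ld.MEM @i8+i9  | dual
7. or.ALU;st.MEM @i10+i11  | dual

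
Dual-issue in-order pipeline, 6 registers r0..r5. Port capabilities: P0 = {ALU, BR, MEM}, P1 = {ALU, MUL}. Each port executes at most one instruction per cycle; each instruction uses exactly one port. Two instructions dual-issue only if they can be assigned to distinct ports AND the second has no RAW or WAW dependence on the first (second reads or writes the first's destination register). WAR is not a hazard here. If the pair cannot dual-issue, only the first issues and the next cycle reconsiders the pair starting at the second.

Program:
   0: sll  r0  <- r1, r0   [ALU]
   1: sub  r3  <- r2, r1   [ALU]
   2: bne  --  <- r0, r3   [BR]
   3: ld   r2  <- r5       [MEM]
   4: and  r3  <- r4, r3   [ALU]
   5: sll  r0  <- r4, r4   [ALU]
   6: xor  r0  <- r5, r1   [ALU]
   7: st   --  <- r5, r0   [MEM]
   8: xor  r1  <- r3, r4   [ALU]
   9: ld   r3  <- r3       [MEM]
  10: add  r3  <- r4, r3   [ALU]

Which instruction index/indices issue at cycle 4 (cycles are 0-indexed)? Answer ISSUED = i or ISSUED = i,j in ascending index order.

ISSUED = 6

  cy0 -> i0,i1 (sll sub) 2-wide
  cy1 -> i2 (bne) no-port BR/MEM
  cy2 -> i3,i4 (ld and) 2-wide
  cy3 -> i5 (sll) WAW r0
  cy4 -> i6 (xor) RAW r0
  cy5 -> i7,i8 (st xor) 2-wide
  cy6 -> i9 (ld) RAW+WAW r3
  cy7 -> i10 (add) tail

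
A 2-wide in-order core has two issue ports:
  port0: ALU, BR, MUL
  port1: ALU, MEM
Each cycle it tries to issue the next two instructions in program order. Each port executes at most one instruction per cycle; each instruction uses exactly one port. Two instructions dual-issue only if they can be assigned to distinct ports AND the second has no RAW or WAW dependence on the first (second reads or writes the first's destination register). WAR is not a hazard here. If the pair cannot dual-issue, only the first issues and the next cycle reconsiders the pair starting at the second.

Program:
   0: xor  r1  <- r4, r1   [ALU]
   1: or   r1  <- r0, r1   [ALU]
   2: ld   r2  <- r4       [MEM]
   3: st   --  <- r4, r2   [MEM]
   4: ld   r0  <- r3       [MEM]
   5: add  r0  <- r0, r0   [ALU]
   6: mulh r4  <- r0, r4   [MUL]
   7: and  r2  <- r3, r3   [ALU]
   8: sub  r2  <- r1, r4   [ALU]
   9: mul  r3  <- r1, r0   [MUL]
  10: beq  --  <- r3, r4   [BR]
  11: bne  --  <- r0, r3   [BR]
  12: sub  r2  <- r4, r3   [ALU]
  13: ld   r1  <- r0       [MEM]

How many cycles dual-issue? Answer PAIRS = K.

0. xor @i0  | RAW+WAW r1
1. or+ld @i1&i2  | 2-wide
2. st @i3  | no-port MEM/MEM
3. ld @i4  | RAW+WAW r0
4. add @i5  | RAW r0
5. mulh+and @i6&i7  | 2-wide
6. sub+mul @i8&i9  | 2-wide
7. beq @i10  | no-port BR/BR
8. bne+sub @i11&i12  | 2-wide
9. ld @i13  | tail

PAIRS = 4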